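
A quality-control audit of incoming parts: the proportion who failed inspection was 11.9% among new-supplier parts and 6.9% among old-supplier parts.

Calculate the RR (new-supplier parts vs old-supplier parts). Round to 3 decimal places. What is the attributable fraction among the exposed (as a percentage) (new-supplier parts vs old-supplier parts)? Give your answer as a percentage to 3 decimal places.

RR = 1.725; AR% = 42.017%

RR = 0.1190 / 0.0690 = 1.725
AR% = (0.1190 − 0.0690) / 0.1190 = 0.4202 → 42.017%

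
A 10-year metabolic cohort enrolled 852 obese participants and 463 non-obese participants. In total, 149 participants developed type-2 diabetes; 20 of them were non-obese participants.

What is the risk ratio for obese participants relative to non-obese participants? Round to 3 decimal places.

obese participants with the outcome: 149 − 20 = 129
obese participants without the outcome: 852 − 129 = 723
non-obese participants without the outcome: 463 − 20 = 443
risk, obese participants = 129/852 = 0.15141
risk, non-obese participants = 20/463 = 0.04320
RR = 0.15141 / 0.04320 = 3.505

RR: 3.505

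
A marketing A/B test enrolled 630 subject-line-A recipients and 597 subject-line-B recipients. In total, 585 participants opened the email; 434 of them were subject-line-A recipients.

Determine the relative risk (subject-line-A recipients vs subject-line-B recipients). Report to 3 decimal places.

RR = 2.724

subject-line-A recipients without the outcome: 630 − 434 = 196
subject-line-B recipients with the outcome: 585 − 434 = 151
subject-line-B recipients without the outcome: 597 − 151 = 446
risk, subject-line-A recipients = 434/630 = 0.6889
risk, subject-line-B recipients = 151/597 = 0.2529
RR = 0.6889 / 0.2529 = 2.724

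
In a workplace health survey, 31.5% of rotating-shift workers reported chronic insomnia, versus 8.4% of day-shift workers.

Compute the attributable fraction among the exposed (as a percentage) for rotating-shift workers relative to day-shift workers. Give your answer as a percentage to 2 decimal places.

AR% = (0.3150 − 0.0840) / 0.3150 = 0.7333 → 73.33%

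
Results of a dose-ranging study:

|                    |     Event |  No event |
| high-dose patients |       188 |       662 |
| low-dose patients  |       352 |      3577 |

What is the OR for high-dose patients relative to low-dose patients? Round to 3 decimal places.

OR = (188 × 3577) / (662 × 352) = 672476/233024 ≈ 2.886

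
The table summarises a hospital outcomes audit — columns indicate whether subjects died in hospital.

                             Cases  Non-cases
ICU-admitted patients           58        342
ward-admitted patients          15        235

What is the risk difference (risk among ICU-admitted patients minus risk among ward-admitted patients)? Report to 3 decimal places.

risk, ICU-admitted patients = 58/400 = 0.1450
risk, ward-admitted patients = 15/250 = 0.0600
risk difference = 0.1450 − 0.0600 = 0.085

0.085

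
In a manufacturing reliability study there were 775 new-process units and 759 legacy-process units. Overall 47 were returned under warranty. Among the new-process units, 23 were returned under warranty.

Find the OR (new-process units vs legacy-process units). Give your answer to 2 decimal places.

new-process units without the outcome: 775 − 23 = 752
legacy-process units with the outcome: 47 − 23 = 24
legacy-process units without the outcome: 759 − 24 = 735
OR = (23 × 735) / (752 × 24) = 16905/18048 ≈ 0.94

0.94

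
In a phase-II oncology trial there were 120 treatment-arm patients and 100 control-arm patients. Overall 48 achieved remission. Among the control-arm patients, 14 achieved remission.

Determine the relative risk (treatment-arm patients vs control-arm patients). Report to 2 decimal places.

treatment-arm patients with the outcome: 48 − 14 = 34
treatment-arm patients without the outcome: 120 − 34 = 86
control-arm patients without the outcome: 100 − 14 = 86
risk, treatment-arm patients = 34/120 = 0.2833
risk, control-arm patients = 14/100 = 0.1400
RR = 0.2833 / 0.1400 = 2.02

RR = 2.02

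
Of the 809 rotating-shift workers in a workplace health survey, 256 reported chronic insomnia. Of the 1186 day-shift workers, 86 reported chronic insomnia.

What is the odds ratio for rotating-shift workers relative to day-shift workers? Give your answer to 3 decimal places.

OR = (256 × 1100) / (553 × 86) = 281600/47558 ≈ 5.921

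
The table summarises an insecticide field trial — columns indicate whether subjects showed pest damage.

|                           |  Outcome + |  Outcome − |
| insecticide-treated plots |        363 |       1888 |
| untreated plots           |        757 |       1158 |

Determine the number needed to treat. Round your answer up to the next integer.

NNT: 5

risk, insecticide-treated plots = 363/2251 = 0.161262
risk, untreated plots = 757/1915 = 0.395300
absolute risk difference = 0.234039
1 / 0.234039 = 4.273 → round up → 5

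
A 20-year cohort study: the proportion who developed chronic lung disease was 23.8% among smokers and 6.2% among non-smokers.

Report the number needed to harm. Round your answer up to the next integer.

6

absolute risk difference = 0.176000
1 / 0.176000 = 5.682 → round up → 6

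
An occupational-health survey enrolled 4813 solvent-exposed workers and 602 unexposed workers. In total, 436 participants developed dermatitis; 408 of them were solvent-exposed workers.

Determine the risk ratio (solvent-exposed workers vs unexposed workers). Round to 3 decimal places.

RR: 1.823

solvent-exposed workers without the outcome: 4813 − 408 = 4405
unexposed workers with the outcome: 436 − 408 = 28
unexposed workers without the outcome: 602 − 28 = 574
risk, solvent-exposed workers = 408/4813 = 0.08477
risk, unexposed workers = 28/602 = 0.04651
RR = 0.08477 / 0.04651 = 1.823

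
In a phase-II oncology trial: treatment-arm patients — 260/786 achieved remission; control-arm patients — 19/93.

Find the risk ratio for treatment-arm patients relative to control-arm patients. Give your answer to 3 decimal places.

RR = 1.619

risk, treatment-arm patients = 260/786 = 0.3308
risk, control-arm patients = 19/93 = 0.2043
RR = 0.3308 / 0.2043 = 1.619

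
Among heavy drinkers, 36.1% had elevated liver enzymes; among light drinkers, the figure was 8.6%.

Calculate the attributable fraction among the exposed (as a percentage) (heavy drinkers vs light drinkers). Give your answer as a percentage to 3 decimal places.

AR% = (0.3610 − 0.0860) / 0.3610 = 0.7618 → 76.177%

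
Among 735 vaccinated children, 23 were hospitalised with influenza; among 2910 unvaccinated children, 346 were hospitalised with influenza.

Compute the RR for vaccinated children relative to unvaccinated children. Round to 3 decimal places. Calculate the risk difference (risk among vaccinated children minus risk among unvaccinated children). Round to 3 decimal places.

RR = 0.263; RD = -0.088

risk, vaccinated children = 23/735 = 0.03129
risk, unvaccinated children = 346/2910 = 0.11890
RR = 0.03129 / 0.11890 = 0.263
risk difference = 0.03129 − 0.11890 = -0.088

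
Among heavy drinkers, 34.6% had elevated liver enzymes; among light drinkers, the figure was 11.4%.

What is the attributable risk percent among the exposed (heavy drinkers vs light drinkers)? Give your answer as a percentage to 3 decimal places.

AR% = (0.3460 − 0.1140) / 0.3460 = 0.6705 → 67.052%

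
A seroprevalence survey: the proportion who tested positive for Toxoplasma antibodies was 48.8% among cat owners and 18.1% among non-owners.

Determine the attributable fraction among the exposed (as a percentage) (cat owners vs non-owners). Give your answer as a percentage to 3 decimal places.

AR% = (0.4880 − 0.1810) / 0.4880 = 0.6291 → 62.910%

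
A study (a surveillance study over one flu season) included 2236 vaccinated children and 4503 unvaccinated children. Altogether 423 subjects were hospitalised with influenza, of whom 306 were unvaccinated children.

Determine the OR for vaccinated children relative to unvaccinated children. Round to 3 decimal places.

OR ≈ 0.757

vaccinated children with the outcome: 423 − 306 = 117
vaccinated children without the outcome: 2236 − 117 = 2119
unvaccinated children without the outcome: 4503 − 306 = 4197
OR = (117 × 4197) / (2119 × 306) = 491049/648414 ≈ 0.757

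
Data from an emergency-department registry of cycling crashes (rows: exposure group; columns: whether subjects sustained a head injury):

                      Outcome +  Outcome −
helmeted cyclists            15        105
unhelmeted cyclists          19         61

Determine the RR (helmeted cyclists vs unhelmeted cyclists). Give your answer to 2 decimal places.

risk, helmeted cyclists = 15/120 = 0.1250
risk, unhelmeted cyclists = 19/80 = 0.2375
RR = 0.1250 / 0.2375 = 0.53

0.53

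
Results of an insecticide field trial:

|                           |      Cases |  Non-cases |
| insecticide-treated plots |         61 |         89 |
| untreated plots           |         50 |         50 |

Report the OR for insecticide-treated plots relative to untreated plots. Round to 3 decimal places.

OR = (61 × 50) / (89 × 50) = 3050/4450 ≈ 0.685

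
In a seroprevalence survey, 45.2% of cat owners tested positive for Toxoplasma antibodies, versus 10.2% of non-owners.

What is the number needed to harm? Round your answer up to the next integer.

NNH = 3

absolute risk difference = 0.350000
1 / 0.350000 = 2.857 → round up → 3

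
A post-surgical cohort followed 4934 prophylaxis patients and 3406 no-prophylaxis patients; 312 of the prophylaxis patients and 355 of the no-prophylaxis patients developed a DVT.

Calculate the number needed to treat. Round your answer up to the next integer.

NNT: 25

risk, prophylaxis patients = 312/4934 = 0.063235
risk, no-prophylaxis patients = 355/3406 = 0.104228
absolute risk difference = 0.040993
1 / 0.040993 = 24.394 → round up → 25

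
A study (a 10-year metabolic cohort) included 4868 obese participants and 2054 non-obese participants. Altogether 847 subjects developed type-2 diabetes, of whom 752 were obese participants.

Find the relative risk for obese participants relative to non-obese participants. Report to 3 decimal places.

3.340

obese participants without the outcome: 4868 − 752 = 4116
non-obese participants with the outcome: 847 − 752 = 95
non-obese participants without the outcome: 2054 − 95 = 1959
risk, obese participants = 752/4868 = 0.15448
risk, non-obese participants = 95/2054 = 0.04625
RR = 0.15448 / 0.04625 = 3.340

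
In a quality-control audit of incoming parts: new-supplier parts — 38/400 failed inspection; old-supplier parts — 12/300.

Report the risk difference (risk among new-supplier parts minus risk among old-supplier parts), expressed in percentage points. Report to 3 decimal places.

RD: 5.500

risk, new-supplier parts = 38/400 = 0.09500
risk, old-supplier parts = 12/300 = 0.04000
risk difference = 0.09500 − 0.04000 = 0.05500 → 5.500 percentage points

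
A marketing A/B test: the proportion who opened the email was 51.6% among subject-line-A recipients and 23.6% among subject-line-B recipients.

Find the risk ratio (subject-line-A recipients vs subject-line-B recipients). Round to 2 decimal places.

RR = 0.5160 / 0.2360 = 2.19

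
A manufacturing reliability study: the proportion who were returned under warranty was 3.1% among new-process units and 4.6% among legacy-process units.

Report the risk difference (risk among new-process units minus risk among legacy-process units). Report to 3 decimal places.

risk difference = 0.03100 − 0.04600 = -0.015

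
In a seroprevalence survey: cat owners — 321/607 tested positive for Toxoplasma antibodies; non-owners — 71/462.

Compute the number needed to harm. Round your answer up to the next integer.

3

risk, cat owners = 321/607 = 0.528830
risk, non-owners = 71/462 = 0.153680
absolute risk difference = 0.375151
1 / 0.375151 = 2.666 → round up → 3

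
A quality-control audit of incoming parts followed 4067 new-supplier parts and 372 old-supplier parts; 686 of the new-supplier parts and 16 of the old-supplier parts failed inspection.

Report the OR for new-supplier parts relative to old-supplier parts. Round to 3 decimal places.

OR = (686 × 356) / (3381 × 16) = 244216/54096 ≈ 4.514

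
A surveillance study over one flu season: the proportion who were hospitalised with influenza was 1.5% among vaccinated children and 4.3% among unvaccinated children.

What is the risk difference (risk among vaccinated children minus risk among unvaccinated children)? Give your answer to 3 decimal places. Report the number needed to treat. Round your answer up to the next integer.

risk difference = 0.01500 − 0.04300 = -0.028
absolute risk difference = 0.028000
1 / 0.028000 = 35.714 → round up → 36

RD = -0.028; NNT = 36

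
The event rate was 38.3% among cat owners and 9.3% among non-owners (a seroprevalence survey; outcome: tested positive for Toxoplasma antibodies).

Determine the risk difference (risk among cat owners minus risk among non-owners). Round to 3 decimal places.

risk difference = 0.3830 − 0.0930 = 0.290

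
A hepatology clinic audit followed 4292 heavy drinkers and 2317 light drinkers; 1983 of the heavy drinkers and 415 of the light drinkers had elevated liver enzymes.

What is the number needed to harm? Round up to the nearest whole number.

risk, heavy drinkers = 1983/4292 = 0.462022
risk, light drinkers = 415/2317 = 0.179111
absolute risk difference = 0.282911
1 / 0.282911 = 3.535 → round up → 4

NNH: 4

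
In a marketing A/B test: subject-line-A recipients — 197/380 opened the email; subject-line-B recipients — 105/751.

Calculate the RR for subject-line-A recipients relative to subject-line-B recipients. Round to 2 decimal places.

3.71

risk, subject-line-A recipients = 197/380 = 0.5184
risk, subject-line-B recipients = 105/751 = 0.1398
RR = 0.5184 / 0.1398 = 3.71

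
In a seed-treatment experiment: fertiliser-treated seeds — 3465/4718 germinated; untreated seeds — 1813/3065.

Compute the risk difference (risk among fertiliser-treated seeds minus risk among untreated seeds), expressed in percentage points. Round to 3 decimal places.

risk, fertiliser-treated seeds = 3465/4718 = 0.7344
risk, untreated seeds = 1813/3065 = 0.5915
risk difference = 0.7344 − 0.5915 = 0.1429 → 14.290 percentage points

RD = 14.290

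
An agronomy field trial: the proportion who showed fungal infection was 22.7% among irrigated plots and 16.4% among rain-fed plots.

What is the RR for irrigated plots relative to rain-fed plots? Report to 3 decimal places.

RR = 0.2270 / 0.1640 = 1.384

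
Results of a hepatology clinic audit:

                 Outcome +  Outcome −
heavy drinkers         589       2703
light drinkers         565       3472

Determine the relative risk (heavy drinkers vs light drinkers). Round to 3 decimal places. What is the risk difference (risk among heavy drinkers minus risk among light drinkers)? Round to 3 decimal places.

risk, heavy drinkers = 589/3292 = 0.1789
risk, light drinkers = 565/4037 = 0.1400
RR = 0.1789 / 0.1400 = 1.278
risk difference = 0.1789 − 0.1400 = 0.039

RR = 1.278; RD = 0.039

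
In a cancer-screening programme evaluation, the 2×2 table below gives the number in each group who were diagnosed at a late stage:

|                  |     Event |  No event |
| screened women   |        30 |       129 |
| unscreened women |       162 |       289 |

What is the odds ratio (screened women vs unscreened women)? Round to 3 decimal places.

OR ≈ 0.415

odds, screened women = 30/129 = 0.2326
odds, unscreened women = 162/289 = 0.5606
OR = 0.2326 / 0.5606 = 0.415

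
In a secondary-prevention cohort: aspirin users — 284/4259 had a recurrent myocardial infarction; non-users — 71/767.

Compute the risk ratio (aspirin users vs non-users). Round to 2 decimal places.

risk, aspirin users = 284/4259 = 0.0667
risk, non-users = 71/767 = 0.0926
RR = 0.0667 / 0.0926 = 0.72

RR: 0.72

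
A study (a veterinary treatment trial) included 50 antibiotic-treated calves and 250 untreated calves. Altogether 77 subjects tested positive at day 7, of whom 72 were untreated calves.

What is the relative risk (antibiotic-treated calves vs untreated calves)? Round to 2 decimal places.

antibiotic-treated calves with the outcome: 77 − 72 = 5
antibiotic-treated calves without the outcome: 50 − 5 = 45
untreated calves without the outcome: 250 − 72 = 178
risk, antibiotic-treated calves = 5/50 = 0.1000
risk, untreated calves = 72/250 = 0.2880
RR = 0.1000 / 0.2880 = 0.35

0.35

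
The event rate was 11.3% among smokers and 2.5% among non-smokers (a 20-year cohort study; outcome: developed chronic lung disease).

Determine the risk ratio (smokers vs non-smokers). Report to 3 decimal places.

RR = 0.11300 / 0.02500 = 4.520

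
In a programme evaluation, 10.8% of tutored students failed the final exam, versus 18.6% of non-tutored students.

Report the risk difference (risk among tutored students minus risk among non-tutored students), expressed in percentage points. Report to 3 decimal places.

risk difference = 0.1080 − 0.1860 = -0.0780 → -7.800 percentage points

RD = -7.800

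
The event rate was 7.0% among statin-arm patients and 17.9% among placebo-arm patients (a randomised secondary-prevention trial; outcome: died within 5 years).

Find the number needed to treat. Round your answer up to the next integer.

NNT ≈ 10

absolute risk difference = 0.109000
1 / 0.109000 = 9.174 → round up → 10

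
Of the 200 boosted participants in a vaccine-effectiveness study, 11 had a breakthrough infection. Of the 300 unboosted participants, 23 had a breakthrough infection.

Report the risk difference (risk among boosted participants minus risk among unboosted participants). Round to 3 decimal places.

risk, boosted participants = 11/200 = 0.0550
risk, unboosted participants = 23/300 = 0.0767
risk difference = 0.0550 − 0.0767 = -0.022

RD = -0.022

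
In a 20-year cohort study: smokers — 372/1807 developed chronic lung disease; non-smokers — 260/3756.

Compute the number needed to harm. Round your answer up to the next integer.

NNH: 8

risk, smokers = 372/1807 = 0.205866
risk, non-smokers = 260/3756 = 0.069223
absolute risk difference = 0.136643
1 / 0.136643 = 7.318 → round up → 8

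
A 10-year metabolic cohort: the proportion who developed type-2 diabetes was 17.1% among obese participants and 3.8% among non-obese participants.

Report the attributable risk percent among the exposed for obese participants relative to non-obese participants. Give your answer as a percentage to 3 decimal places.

AR% = (0.17100 − 0.03800) / 0.17100 = 0.7778 → 77.778%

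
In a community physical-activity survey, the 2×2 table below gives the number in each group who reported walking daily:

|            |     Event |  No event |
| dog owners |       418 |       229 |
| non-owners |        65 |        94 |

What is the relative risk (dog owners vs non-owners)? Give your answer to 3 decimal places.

risk, dog owners = 418/647 = 0.6461
risk, non-owners = 65/159 = 0.4088
RR = 0.6461 / 0.4088 = 1.580

1.580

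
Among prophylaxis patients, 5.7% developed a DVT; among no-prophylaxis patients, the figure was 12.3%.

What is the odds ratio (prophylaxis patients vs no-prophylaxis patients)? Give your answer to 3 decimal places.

odds, prophylaxis patients = 0.0570/0.9430 = 0.0604
odds, no-prophylaxis patients = 0.1230/0.8770 = 0.1403
OR = 0.0604 / 0.1403 = 0.431

OR = 0.431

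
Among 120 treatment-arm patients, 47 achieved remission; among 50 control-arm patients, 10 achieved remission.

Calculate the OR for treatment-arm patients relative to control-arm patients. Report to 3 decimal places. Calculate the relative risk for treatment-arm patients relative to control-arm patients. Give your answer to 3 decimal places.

OR = 2.575; RR = 1.958

odds, treatment-arm patients = 47/73 = 0.6438
odds, control-arm patients = 10/40 = 0.2500
OR = 0.6438 / 0.2500 = 2.575
risk, treatment-arm patients = 47/120 = 0.3917
risk, control-arm patients = 10/50 = 0.2000
RR = 0.3917 / 0.2000 = 1.958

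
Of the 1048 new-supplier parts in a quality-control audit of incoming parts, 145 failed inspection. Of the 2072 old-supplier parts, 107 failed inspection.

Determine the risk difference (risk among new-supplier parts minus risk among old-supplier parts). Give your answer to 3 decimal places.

RD = 0.087

risk, new-supplier parts = 145/1048 = 0.1384
risk, old-supplier parts = 107/2072 = 0.0516
risk difference = 0.1384 − 0.0516 = 0.087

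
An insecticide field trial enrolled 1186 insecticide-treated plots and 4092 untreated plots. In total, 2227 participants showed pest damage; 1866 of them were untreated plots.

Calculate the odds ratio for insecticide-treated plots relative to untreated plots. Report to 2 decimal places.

0.52

insecticide-treated plots with the outcome: 2227 − 1866 = 361
insecticide-treated plots without the outcome: 1186 − 361 = 825
untreated plots without the outcome: 4092 − 1866 = 2226
OR = (361 × 2226) / (825 × 1866) = 803586/1539450 ≈ 0.52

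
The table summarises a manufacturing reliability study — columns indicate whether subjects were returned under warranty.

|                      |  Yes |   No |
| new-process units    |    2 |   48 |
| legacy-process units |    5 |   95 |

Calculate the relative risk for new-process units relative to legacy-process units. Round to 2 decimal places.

risk, new-process units = 2/50 = 0.04000
risk, legacy-process units = 5/100 = 0.05000
RR = 0.04000 / 0.05000 = 0.80

RR: 0.80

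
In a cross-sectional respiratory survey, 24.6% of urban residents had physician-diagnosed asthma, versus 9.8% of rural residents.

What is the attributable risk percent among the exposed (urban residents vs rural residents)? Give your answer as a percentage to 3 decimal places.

AR% = (0.2460 − 0.0980) / 0.2460 = 0.6016 → 60.163%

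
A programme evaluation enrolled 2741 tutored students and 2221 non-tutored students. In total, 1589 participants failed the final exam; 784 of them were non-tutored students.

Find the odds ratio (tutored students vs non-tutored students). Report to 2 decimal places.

tutored students with the outcome: 1589 − 784 = 805
tutored students without the outcome: 2741 − 805 = 1936
non-tutored students without the outcome: 2221 − 784 = 1437
OR = (805 × 1437) / (1936 × 784) = 1156785/1517824 ≈ 0.76

0.76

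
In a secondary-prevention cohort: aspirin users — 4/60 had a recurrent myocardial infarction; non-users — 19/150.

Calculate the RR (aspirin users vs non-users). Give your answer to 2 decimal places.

risk, aspirin users = 4/60 = 0.0667
risk, non-users = 19/150 = 0.1267
RR = 0.0667 / 0.1267 = 0.53

0.53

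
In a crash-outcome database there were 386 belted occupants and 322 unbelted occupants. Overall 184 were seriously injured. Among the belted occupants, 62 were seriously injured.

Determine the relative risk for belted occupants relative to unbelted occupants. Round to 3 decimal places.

belted occupants without the outcome: 386 − 62 = 324
unbelted occupants with the outcome: 184 − 62 = 122
unbelted occupants without the outcome: 322 − 122 = 200
risk, belted occupants = 62/386 = 0.1606
risk, unbelted occupants = 122/322 = 0.3789
RR = 0.1606 / 0.3789 = 0.424

RR: 0.424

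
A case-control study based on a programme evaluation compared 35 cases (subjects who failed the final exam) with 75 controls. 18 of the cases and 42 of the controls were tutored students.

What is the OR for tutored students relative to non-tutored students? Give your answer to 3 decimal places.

OR = 0.832

odds, tutored students = 18/42 = 0.4286
odds, non-tutored students = 17/33 = 0.5152
OR = 0.4286 / 0.5152 = 0.832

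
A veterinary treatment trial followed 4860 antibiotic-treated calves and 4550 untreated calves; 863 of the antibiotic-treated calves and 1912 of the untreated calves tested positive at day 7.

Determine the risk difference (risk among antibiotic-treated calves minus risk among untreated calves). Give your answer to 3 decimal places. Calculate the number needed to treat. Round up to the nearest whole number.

risk, antibiotic-treated calves = 863/4860 = 0.1776
risk, untreated calves = 1912/4550 = 0.4202
risk difference = 0.1776 − 0.4202 = -0.243
absolute risk difference = 0.242648
1 / 0.242648 = 4.121 → round up → 5

RD = -0.243; NNT = 5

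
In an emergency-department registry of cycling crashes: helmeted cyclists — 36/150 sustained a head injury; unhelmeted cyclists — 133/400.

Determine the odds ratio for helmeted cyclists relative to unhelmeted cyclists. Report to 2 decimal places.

0.63

odds, helmeted cyclists = 36/114 = 0.3158
odds, unhelmeted cyclists = 133/267 = 0.4981
OR = 0.3158 / 0.4981 = 0.63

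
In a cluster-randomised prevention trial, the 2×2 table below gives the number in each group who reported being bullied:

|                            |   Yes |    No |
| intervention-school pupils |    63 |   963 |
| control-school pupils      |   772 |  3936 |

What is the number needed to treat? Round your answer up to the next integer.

10

risk, intervention-school pupils = 63/1026 = 0.061404
risk, control-school pupils = 772/4708 = 0.163976
absolute risk difference = 0.102573
1 / 0.102573 = 9.749 → round up → 10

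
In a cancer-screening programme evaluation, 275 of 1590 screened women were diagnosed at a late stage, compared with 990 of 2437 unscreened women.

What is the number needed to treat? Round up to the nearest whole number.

5

risk, screened women = 275/1590 = 0.172956
risk, unscreened women = 990/2437 = 0.406237
absolute risk difference = 0.233281
1 / 0.233281 = 4.287 → round up → 5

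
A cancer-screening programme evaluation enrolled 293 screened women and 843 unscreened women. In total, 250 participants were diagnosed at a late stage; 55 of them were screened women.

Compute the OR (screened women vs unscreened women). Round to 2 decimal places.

OR = 0.77

screened women without the outcome: 293 − 55 = 238
unscreened women with the outcome: 250 − 55 = 195
unscreened women without the outcome: 843 − 195 = 648
OR = (55 × 648) / (238 × 195) = 35640/46410 ≈ 0.77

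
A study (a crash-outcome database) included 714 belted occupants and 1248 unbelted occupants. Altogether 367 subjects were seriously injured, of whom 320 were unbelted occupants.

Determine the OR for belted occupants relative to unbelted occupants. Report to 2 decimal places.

belted occupants with the outcome: 367 − 320 = 47
belted occupants without the outcome: 714 − 47 = 667
unbelted occupants without the outcome: 1248 − 320 = 928
OR = (47 × 928) / (667 × 320) = 43616/213440 ≈ 0.20

0.20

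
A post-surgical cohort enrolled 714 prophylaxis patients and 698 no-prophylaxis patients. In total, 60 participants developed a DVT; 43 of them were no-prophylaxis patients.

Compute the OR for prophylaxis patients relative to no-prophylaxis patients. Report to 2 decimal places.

OR ≈ 0.37

prophylaxis patients with the outcome: 60 − 43 = 17
prophylaxis patients without the outcome: 714 − 17 = 697
no-prophylaxis patients without the outcome: 698 − 43 = 655
OR = (17 × 655) / (697 × 43) = 11135/29971 ≈ 0.37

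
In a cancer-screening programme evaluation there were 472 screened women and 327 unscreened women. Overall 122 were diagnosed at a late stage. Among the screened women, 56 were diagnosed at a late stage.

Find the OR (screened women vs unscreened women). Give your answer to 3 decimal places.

screened women without the outcome: 472 − 56 = 416
unscreened women with the outcome: 122 − 56 = 66
unscreened women without the outcome: 327 − 66 = 261
OR = (56 × 261) / (416 × 66) = 14616/27456 ≈ 0.532

OR: 0.532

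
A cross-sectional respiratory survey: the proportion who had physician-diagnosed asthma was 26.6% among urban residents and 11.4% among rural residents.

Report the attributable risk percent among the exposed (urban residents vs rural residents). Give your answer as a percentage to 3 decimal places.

AR% = (0.2660 − 0.1140) / 0.2660 = 0.5714 → 57.143%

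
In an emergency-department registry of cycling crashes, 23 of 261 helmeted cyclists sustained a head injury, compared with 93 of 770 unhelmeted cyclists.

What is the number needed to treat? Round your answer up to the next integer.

risk, helmeted cyclists = 23/261 = 0.088123
risk, unhelmeted cyclists = 93/770 = 0.120779
absolute risk difference = 0.032657
1 / 0.032657 = 30.621 → round up → 31

31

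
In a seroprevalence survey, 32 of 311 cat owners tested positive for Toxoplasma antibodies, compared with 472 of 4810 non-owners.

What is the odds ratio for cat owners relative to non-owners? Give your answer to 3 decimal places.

odds, cat owners = 32/279 = 0.1147
odds, non-owners = 472/4338 = 0.1088
OR = 0.1147 / 0.1088 = 1.054

OR = 1.054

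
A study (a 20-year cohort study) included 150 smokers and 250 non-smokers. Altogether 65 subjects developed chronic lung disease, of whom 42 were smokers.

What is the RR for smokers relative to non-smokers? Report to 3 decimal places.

RR: 3.043

smokers without the outcome: 150 − 42 = 108
non-smokers with the outcome: 65 − 42 = 23
non-smokers without the outcome: 250 − 23 = 227
risk, smokers = 42/150 = 0.2800
risk, non-smokers = 23/250 = 0.0920
RR = 0.2800 / 0.0920 = 3.043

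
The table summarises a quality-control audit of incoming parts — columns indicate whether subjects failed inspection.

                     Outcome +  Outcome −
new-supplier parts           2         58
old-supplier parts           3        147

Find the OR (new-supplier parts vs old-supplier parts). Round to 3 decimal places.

OR = (2 × 147) / (58 × 3) = 294/174 ≈ 1.690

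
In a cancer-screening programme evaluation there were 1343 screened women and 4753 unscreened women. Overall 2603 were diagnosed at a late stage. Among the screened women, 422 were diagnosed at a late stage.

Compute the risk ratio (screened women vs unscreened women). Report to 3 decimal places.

RR ≈ 0.685

screened women without the outcome: 1343 − 422 = 921
unscreened women with the outcome: 2603 − 422 = 2181
unscreened women without the outcome: 4753 − 2181 = 2572
risk, screened women = 422/1343 = 0.3142
risk, unscreened women = 2181/4753 = 0.4589
RR = 0.3142 / 0.4589 = 0.685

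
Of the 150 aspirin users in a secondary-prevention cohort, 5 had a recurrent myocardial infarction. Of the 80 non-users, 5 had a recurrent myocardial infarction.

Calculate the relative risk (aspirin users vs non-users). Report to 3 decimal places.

risk, aspirin users = 5/150 = 0.03333
risk, non-users = 5/80 = 0.06250
RR = 0.03333 / 0.06250 = 0.533

RR = 0.533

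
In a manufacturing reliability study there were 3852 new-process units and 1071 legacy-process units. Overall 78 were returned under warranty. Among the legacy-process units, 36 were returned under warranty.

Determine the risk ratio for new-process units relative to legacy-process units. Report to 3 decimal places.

new-process units with the outcome: 78 − 36 = 42
new-process units without the outcome: 3852 − 42 = 3810
legacy-process units without the outcome: 1071 − 36 = 1035
risk, new-process units = 42/3852 = 0.01090
risk, legacy-process units = 36/1071 = 0.03361
RR = 0.01090 / 0.03361 = 0.324

RR = 0.324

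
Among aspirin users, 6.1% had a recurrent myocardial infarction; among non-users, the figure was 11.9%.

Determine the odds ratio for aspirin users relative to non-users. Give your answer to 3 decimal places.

OR: 0.481

odds, aspirin users = 0.0610/0.9390 = 0.0650
odds, non-users = 0.1190/0.8810 = 0.1351
OR = 0.0650 / 0.1351 = 0.481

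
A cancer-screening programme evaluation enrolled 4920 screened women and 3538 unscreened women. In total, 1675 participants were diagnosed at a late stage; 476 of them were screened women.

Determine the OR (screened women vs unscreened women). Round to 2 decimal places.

0.21

screened women without the outcome: 4920 − 476 = 4444
unscreened women with the outcome: 1675 − 476 = 1199
unscreened women without the outcome: 3538 − 1199 = 2339
odds, screened women = 476/4444 = 0.1071
odds, unscreened women = 1199/2339 = 0.5126
OR = 0.1071 / 0.5126 = 0.21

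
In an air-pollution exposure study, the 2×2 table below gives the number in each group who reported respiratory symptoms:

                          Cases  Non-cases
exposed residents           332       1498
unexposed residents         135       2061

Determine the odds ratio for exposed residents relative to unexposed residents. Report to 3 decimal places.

OR = (332 × 2061) / (1498 × 135) = 684252/202230 ≈ 3.384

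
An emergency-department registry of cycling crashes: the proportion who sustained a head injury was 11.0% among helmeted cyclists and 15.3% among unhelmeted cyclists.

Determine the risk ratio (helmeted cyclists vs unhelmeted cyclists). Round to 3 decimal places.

RR = 0.1100 / 0.1530 = 0.719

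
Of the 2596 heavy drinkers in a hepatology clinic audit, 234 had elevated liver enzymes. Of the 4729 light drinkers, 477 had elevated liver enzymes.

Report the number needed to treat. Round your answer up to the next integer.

risk, heavy drinkers = 234/2596 = 0.090139
risk, light drinkers = 477/4729 = 0.100867
absolute risk difference = 0.010728
1 / 0.010728 = 93.214 → round up → 94

94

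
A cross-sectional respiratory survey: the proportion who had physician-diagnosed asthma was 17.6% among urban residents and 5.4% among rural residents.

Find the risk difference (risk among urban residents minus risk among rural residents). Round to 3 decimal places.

risk difference = 0.1760 − 0.0540 = 0.122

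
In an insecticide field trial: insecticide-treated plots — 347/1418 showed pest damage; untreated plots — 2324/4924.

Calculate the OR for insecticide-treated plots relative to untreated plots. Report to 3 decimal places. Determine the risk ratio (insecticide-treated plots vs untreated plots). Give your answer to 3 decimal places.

OR = 0.362; RR = 0.518

odds, insecticide-treated plots = 347/1071 = 0.3240
odds, untreated plots = 2324/2600 = 0.8938
OR = 0.3240 / 0.8938 = 0.362
risk, insecticide-treated plots = 347/1418 = 0.2447
risk, untreated plots = 2324/4924 = 0.4720
RR = 0.2447 / 0.4720 = 0.518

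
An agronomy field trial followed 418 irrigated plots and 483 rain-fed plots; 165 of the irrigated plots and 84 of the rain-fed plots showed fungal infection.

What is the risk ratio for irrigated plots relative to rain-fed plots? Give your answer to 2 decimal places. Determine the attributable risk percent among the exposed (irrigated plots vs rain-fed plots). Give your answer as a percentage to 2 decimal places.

RR = 2.27; AR% = 55.94%

risk, irrigated plots = 165/418 = 0.3947
risk, rain-fed plots = 84/483 = 0.1739
RR = 0.3947 / 0.1739 = 2.27
AR% = (0.3947 − 0.1739) / 0.3947 = 0.5594 → 55.94%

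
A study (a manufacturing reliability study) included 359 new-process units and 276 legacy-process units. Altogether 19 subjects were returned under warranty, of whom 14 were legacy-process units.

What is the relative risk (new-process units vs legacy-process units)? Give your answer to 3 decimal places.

RR = 0.275

new-process units with the outcome: 19 − 14 = 5
new-process units without the outcome: 359 − 5 = 354
legacy-process units without the outcome: 276 − 14 = 262
risk, new-process units = 5/359 = 0.01393
risk, legacy-process units = 14/276 = 0.05072
RR = 0.01393 / 0.05072 = 0.275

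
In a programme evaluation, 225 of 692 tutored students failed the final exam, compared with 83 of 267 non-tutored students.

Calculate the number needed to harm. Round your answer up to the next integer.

risk, tutored students = 225/692 = 0.325145
risk, non-tutored students = 83/267 = 0.310861
absolute risk difference = 0.014283
1 / 0.014283 = 70.013 → round up → 71

NNH = 71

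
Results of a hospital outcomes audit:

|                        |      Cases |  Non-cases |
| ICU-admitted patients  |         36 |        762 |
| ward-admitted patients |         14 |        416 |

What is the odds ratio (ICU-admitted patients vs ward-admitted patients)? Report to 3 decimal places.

OR = (36 × 416) / (762 × 14) = 14976/10668 ≈ 1.404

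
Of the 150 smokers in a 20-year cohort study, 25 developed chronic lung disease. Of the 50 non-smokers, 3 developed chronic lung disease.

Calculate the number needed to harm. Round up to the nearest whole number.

NNH: 10

risk, smokers = 25/150 = 0.166667
risk, non-smokers = 3/50 = 0.060000
absolute risk difference = 0.106667
1 / 0.106667 = 9.375 → round up → 10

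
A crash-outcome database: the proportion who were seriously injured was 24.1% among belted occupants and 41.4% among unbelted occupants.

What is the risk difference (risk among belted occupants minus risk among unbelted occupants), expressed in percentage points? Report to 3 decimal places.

RD ≈ -17.300

risk difference = 0.2410 − 0.4140 = -0.1730 → -17.300 percentage points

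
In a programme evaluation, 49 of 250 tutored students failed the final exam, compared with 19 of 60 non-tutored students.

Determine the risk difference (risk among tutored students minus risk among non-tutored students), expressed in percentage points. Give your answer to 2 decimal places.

RD: -12.07

risk, tutored students = 49/250 = 0.1960
risk, non-tutored students = 19/60 = 0.3167
risk difference = 0.1960 − 0.3167 = -0.1207 → -12.07 percentage points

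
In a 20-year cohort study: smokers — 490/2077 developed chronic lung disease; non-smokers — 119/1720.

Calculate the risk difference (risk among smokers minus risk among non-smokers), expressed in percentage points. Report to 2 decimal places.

risk, smokers = 490/2077 = 0.2359
risk, non-smokers = 119/1720 = 0.0692
risk difference = 0.2359 − 0.0692 = 0.1667 → 16.67 percentage points

16.67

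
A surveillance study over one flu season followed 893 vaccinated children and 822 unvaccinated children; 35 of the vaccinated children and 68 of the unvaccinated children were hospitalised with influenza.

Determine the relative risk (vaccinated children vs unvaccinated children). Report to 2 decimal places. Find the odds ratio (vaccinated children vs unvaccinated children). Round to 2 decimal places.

RR = 0.47; OR = 0.45

risk, vaccinated children = 35/893 = 0.03919
risk, unvaccinated children = 68/822 = 0.08273
RR = 0.03919 / 0.08273 = 0.47
odds, vaccinated children = 35/858 = 0.04079
odds, unvaccinated children = 68/754 = 0.09019
OR = 0.04079 / 0.09019 = 0.45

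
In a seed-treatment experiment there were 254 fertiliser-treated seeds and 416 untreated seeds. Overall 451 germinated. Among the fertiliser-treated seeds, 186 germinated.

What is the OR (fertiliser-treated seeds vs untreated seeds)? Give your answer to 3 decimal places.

fertiliser-treated seeds without the outcome: 254 − 186 = 68
untreated seeds with the outcome: 451 − 186 = 265
untreated seeds without the outcome: 416 − 265 = 151
odds, fertiliser-treated seeds = 186/68 = 2.7353
odds, untreated seeds = 265/151 = 1.7550
OR = 2.7353 / 1.7550 = 1.559

1.559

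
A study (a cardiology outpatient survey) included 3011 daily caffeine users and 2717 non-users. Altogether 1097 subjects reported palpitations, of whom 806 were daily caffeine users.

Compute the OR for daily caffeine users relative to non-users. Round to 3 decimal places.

daily caffeine users without the outcome: 3011 − 806 = 2205
non-users with the outcome: 1097 − 806 = 291
non-users without the outcome: 2717 − 291 = 2426
OR = (806 × 2426) / (2205 × 291) = 1955356/641655 ≈ 3.047

3.047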